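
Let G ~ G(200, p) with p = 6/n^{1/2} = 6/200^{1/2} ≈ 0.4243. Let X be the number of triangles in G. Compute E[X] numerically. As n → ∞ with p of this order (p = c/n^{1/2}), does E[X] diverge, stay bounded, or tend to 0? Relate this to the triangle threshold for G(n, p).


Number of potential triangles: C(200, 3) = 1313400.
Each occurs with probability p³ ≈ (0.4243)³ ≈ 7.636753e-02.
By linearity: E[X] = C(200, 3)·p³ ≈ 1313400 · 7.636753e-02 ≈ 100301.1170.
Since α = 1/2 < 1, p = c/n^{1/2} ≫ 1/n is above the triangle threshold p ~ 1/n. Asymptotically E[X] ~ (c³/6)·n^{3(1−α)} = (6³/6)·n^{1.5} → ∞; triangles are abundant w.h.p.

E[X] ≈ 100301.1170; in regime p = Θ(1/n^{1/2}) E[X] diverges (above the triangle threshold p ~ 1/n).


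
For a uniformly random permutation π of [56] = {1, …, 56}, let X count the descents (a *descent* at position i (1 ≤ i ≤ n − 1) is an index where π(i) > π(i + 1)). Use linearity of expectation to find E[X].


Write X = Σ X_I over i = 1, …, 55, with X_I the indicator of one descent.
There are 55 indicators.
For each fixed i, the pair (π(i), π(i+1)) is a uniformly random ordered pair of distinct values from {1, …, 56}; by symmetry P[π(i) > π(i+1)] = 1/2.
By linearity: E[X] = 55 · (1/2) = (56 − 1) · (1/2) = 55/2 ≈ 27.50000.

E[X] = 55/2 = 27.50000.


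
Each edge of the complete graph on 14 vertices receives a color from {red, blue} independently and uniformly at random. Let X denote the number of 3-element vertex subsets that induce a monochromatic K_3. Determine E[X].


Let X = Σ_S X_S over the C(14, 3) = 364 subsets S of size 3, where X_S = 1 if the K_3 on S is monochromatic.
For a fixed S, the K_3 on S has C(3, 2) = 3 edges. P[all 3 edges red] = (1/2)^3, and likewise for blue, so P[monochromatic] = 2·(1/2)^3 = 2^{1 − 3} = 1/4.
Summing: E[X] = C(14, 3) · 2^{1 − 3} = 364 · 1/4 = 91.
Numerically: E[X] ≈ 91.000000.

E[X] = C(14,3)·2^(1−C(3,2)) = 91 ≈ 91.000000.


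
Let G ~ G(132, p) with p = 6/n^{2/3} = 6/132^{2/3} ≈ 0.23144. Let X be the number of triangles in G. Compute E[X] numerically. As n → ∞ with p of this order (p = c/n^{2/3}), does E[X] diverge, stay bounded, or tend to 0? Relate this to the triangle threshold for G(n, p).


Number of potential triangles: C(132, 3) = 374660.
Each occurs with probability p³ ≈ (0.23144)³ ≈ 1.2396694e-02.
By linearity: E[X] = C(132, 3)·p³ ≈ 374660 · 1.2396694e-02 ≈ 4644.54545.
Since α = 2/3 < 1, p = c/n^{2/3} ≫ 1/n is above the triangle threshold p ~ 1/n. Asymptotically E[X] ~ (c³/6)·n^{3(1−α)} = (6³/6)·n^{1} → ∞; triangles are abundant w.h.p.

E[X] ≈ 4644.54545; in regime p = Θ(1/n^{2/3}) E[X] diverges (above the triangle threshold p ~ 1/n).


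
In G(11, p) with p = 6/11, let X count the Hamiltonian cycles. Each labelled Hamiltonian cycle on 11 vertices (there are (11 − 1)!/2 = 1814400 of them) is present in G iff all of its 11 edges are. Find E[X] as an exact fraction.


K_11 has (11 − 1)!/2 = 1814400 labelled Hamiltonian cycles.
For each such Hamiltonian cycle H, let X_H = 1 if all 11 edges of H are present in G. Then P[X_H = 1] = p^{11} = (6/11)^{11} = 362797056/285311670611.
By linearity of expectation: E[X] = Σ_H E[X_H] = 1814400 · p^{11} = 1814400 · 362797056/285311670611 = 658258978406400/285311670611.
Numerically: E[X] ≈ 2307.

E[X] = 1814400 · (6/11)^{11} = 658258978406400/285311670611 ≈ 2307.


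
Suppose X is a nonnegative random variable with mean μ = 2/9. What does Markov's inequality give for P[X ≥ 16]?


μ = E[X] = 2/9, a = 16.
Markov: P[X ≥ 16] ≤ μ/a = (2/9)/16 = 1/72.
Numerically: ≈ 0.013889.
(Since a = 16 > μ = 0.222222, the bound 1/72 is < 1 and informative.)

P[X ≥ 16] ≤ 1/72 ≈ 0.013889.


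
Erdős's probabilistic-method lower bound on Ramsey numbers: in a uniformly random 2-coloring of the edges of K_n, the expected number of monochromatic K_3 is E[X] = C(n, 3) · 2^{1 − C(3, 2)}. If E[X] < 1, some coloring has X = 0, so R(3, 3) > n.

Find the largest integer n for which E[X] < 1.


We need C(n, 3) · 2^{1 − 3} < 1, i.e. C(n, 3) < 2^{3 − 1} = 4.
Check values of n near the boundary:
  n = 3: C(3, 3) = 1; 1 < 4? YES
  n = 4: C(4, 3) = 4; 4 < 4? NO
  n = 5: C(5, 3) = 10; 10 < 4? NO
The largest n with C(n, 3) < 4 is n = 3 (where E[X] = 1/4 ≈ 0.250). Hence R(3, 3) > 3, i.e. R(3, 3) ≥ 4.

Largest n = 3; hence R(3, 3) > 3.


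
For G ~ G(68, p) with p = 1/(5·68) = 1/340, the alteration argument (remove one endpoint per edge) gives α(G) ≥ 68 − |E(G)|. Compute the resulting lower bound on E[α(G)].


E[|E(G)|] = C(68, 2)·p = 2278 · (1/340) = 67/10.
E[α(G)] ≥ n − E[|E(G)|] = 68 − 67/10 = 613/10.
Numerically: ≈ 61.300.
(This is only a lower bound; the true E[α(G)] may be larger.)

E[α(G)] ≥ 613/10 ≈ 61.300.


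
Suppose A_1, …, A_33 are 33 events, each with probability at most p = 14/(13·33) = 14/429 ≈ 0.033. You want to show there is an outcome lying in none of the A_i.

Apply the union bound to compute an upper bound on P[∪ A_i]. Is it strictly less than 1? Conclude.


Union bound: P[∪_{i=1}^{33} A_i] ≤ Σ_i P[A_i] ≤ 33·p = 33·(14/429) = 14/13.
Numerically: 14/13 ≈ 1.077.
Is 14/13 < 1? NO.
Since the bound 14/13 is ≥ 1, the union bound is uninformative here; it does NOT by itself certify existence.

33·p = 14/13 ≈ 1.077; existence NOT certified by the union bound.


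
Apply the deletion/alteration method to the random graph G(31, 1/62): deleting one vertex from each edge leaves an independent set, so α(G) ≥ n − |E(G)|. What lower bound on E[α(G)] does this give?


E[|E(G)|] = C(31, 2)·p = 465 · (1/62) = 15/2.
E[α(G)] ≥ n − E[|E(G)|] = 31 − 15/2 = 47/2.
Numerically: ≈ 23.500000.
(This is only a lower bound; the true E[α(G)] may be larger.)

E[α(G)] ≥ 47/2 ≈ 23.500000.


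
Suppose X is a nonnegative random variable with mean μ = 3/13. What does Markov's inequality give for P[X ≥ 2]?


μ = E[X] = 3/13, a = 2.
Markov: P[X ≥ 2] ≤ μ/a = (3/13)/2 = 3/26.
Numerically: ≈ 0.1154.
(Since a = 2 > μ = 0.2308, the bound 3/26 is < 1 and informative.)

P[X ≥ 2] ≤ 3/26 ≈ 0.1154.


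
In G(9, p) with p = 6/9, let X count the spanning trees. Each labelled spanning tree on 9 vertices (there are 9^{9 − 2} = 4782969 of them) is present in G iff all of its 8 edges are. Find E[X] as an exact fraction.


K_9 has 9^{9 − 2} = 4782969 labelled spanning trees.
For each such spanning tree H, let X_H = 1 if all 8 edges of H are present in G. Then P[X_H = 1] = p^{8} = (2/3)^{8} = 256/6561.
By linearity of expectation: E[X] = Σ_H E[X_H] = 4782969 · p^{8} = 4782969 · 256/6561 = 186624.
Numerically: E[X] ≈ 1.866e+05.

E[X] = 4782969 · (2/3)^{8} = 186624 ≈ 1.866e+05.


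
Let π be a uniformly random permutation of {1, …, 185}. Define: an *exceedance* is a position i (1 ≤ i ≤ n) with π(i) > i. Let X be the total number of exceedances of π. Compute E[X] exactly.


Write X = Σ_{i=1}^{185} X_i, where X_i = 1_{π(i) > i}.
For each fixed i, π(i) is uniform over {1, …, 185} (marginal of a uniform permutation), so P[π(i) > i] = (n − i)/n. Summing: Σ_{i=1}^{185} (n − i)/n = (0 + 1 + … + 184)/185 = 185(185 − 1)/(2·185) = (185 − 1)/2.
Hence E[X] = Σ_{i=1}^{185} (185 − i)/185 = 92 ≈ 92.0000.

E[X] = 92 = 92.0000.


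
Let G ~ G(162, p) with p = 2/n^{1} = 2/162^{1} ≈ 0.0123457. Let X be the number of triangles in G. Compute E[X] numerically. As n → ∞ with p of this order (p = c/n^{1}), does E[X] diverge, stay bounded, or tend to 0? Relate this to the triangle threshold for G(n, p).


Number of potential triangles: C(162, 3) = 695520.
Each occurs with probability p³ ≈ (0.0123457)³ ≈ 1.88167642e-06.
By linearity: E[X] = C(162, 3)·p³ ≈ 695520 · 1.88167642e-06 ≈ 1.308744.
Here α = 1, so p = 2/n is exactly at the triangle threshold p ~ 1/n. Asymptotically E[X] → c³/6 = 2³/6 = 4/3 ≈ 1.333333, a bounded constant. In this regime the triangle count is asymptotically Poisson(c³/6).

E[X] ≈ 1.308744; in regime p = Θ(1/n^{1}) E[X] stays bounded (at the triangle threshold p ~ 1/n).


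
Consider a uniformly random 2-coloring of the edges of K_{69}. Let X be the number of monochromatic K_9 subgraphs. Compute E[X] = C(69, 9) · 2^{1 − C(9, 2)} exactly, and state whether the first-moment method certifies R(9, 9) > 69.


E[X] = C(69, 9) · 2^{1 − 36} = 56672074888 · 2^{−35} = 56672074888/34359738368.
As a reduced fraction: E[X] = 7084009361/4294967296 ≈ 1.649374.
Is E[X] < 1? NO.
Since E[X] ≥ 1, the first-moment bound is inconclusive at n = 69; it does NOT by itself certify R(9, 9) > 69.

E[X] = 7084009361/4294967296 ≈ 1.649374; E[X] ≥ 1; first-moment method inconclusive here.


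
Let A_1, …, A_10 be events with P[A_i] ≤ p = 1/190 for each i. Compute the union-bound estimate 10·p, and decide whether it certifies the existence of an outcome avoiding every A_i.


Union bound: P[∪_{i=1}^{10} A_i] ≤ Σ_i P[A_i] ≤ 10·p = 10·(1/190) = 1/19.
Numerically: 1/19 ≈ 0.05263.
Is 1/19 < 1? YES.
Since P[∪ A_i] ≤ 1/19 < 1, the complement has P[∩ A_i^c] ≥ 1 − 1/19 = 18/19 > 0, so some outcome avoids every A_i.

10·p = 1/19 ≈ 0.05263; existence CERTIFIED by the union bound.


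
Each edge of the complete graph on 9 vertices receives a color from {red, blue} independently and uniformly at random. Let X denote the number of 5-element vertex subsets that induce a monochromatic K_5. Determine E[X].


Let X = Σ_S X_S over the C(9, 5) = 126 subsets S of size 5, where X_S = 1 if the K_5 on S is monochromatic.
For a fixed S, the K_5 on S has C(5, 2) = 10 edges. P[all 10 edges red] = (1/2)^10, and likewise for blue, so P[monochromatic] = 2·(1/2)^10 = 2^{1 − 10} = 1/512.
Summing: E[X] = C(9, 5) · 2^{1 − 10} = 126 · 1/512 = 63/256.
Numerically: E[X] ≈ 0.246.

E[X] = C(9,5)·2^(1−C(5,2)) = 63/256 ≈ 0.246.


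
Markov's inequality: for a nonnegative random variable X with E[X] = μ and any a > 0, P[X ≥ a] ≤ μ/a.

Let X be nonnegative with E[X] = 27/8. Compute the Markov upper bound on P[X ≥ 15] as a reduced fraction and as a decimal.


μ = E[X] = 27/8, a = 15.
Markov: P[X ≥ 15] ≤ μ/a = (27/8)/15 = 9/40.
Numerically: ≈ 0.225000.
(Since a = 15 > μ = 3.375000, the bound 9/40 is < 1 and informative.)

P[X ≥ 15] ≤ 9/40 ≈ 0.225000.


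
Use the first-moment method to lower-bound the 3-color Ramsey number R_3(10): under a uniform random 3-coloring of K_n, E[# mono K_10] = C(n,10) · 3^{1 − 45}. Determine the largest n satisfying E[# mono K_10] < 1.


We need C(n, 10) · 3^{1 − 45} < 1, i.e. C(n, 10) < 3^{45 − 1} = 984770902183611232881.
Check values of n near the boundary:
  n = 572: C(572, 10) = 954640815642161682606; 954640815642161682606 < 984770902183611232881? YES
  n = 573: C(573, 10) = 971597135635805762226; 971597135635805762226 < 984770902183611232881? YES
  n = 574: C(574, 10) = 988824035203816502691; 988824035203816502691 < 984770902183611232881? NO
  n = 575: C(575, 10) = 1006325345561406175305; 1006325345561406175305 < 984770902183611232881? NO
The largest n with C(n, 10) < 984770902183611232881 is n = 573 (where E[X] = 35985079097622435638/36472996377170786403 ≈ 0.9866225). Hence R_3(10) > 573, i.e. R_3(10) ≥ 574.

Largest n = 573; hence R_3(10) > 573.


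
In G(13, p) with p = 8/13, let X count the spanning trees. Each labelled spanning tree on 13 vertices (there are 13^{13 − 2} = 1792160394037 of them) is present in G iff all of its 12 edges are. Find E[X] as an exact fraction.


K_13 has 13^{13 − 2} = 1792160394037 labelled spanning trees.
For each such spanning tree H, let X_H = 1 if all 12 edges of H are present in G. Then P[X_H = 1] = p^{12} = (8/13)^{12} = 68719476736/23298085122481.
By linearity of expectation: E[X] = Σ_H E[X_H] = 1792160394037 · p^{12} = 1792160394037 · 68719476736/23298085122481 = 68719476736/13.
Numerically: E[X] ≈ 5.29e+09.

E[X] = 1792160394037 · (8/13)^{12} = 68719476736/13 ≈ 5.29e+09.


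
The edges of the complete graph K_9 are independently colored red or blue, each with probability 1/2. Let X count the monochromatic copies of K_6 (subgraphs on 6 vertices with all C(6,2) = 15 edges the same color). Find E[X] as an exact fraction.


Let X = Σ_S X_S over the C(9, 6) = 84 subsets S of size 6, where X_S = 1 if the K_6 on S is monochromatic.
For a fixed S, the K_6 on S has C(6, 2) = 15 edges. P[all 15 edges red] = (1/2)^15, and likewise for blue, so P[monochromatic] = 2·(1/2)^15 = 2^{1 − 15} = 1/16384.
By linearity: E[X] = C(9, 6) · 2^{1 − 15} = 84 · 1/16384 = 21/4096.
Numerically: E[X] ≈ 0.005.

E[X] = C(9,6)·2^(1−C(6,2)) = 21/4096 ≈ 0.005.


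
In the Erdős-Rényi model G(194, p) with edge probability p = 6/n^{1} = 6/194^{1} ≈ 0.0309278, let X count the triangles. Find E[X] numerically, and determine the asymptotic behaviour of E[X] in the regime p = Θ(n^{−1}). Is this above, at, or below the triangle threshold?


Number of potential triangles: C(194, 3) = 1198144.
Each occurs with probability p³ ≈ (0.0309278)³ ≈ 2.95834324e-05.
By linearity: E[X] = C(194, 3)·p³ ≈ 1198144 · 2.95834324e-05 ≈ 35.445212.
Here α = 1, so p = 6/n is exactly at the triangle threshold p ~ 1/n. Asymptotically E[X] → c³/6 = 6³/6 = 36 ≈ 36.000000, a bounded constant. In this regime the triangle count is asymptotically Poisson(c³/6).

E[X] ≈ 35.445212; in regime p = Θ(1/n^{1}) E[X] stays bounded (at the triangle threshold p ~ 1/n).


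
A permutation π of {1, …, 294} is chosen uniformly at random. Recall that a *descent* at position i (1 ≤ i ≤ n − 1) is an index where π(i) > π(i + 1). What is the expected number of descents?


Write X = Σ X_I over i = 1, …, 293, with X_I the indicator of one descent.
There are 293 indicators.
For each fixed i, the pair (π(i), π(i+1)) is a uniformly random ordered pair of distinct values from {1, …, 294}; by symmetry P[π(i) > π(i+1)] = 1/2.
By linearity: E[X] = 293 · (1/2) = (294 − 1) · (1/2) = 293/2 ≈ 146.500.

E[X] = 293/2 = 146.500.


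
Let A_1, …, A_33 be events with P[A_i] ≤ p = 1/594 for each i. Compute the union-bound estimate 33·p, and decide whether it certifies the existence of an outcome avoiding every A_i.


Union bound: P[∪_{i=1}^{33} A_i] ≤ Σ_i P[A_i] ≤ 33·p = 33·(1/594) = 1/18.
Numerically: 1/18 ≈ 0.055556.
Is 1/18 < 1? YES.
Since P[∪ A_i] ≤ 1/18 < 1, the complement has P[∩ A_i^c] ≥ 1 − 1/18 = 17/18 > 0, so some outcome avoids every A_i.

33·p = 1/18 ≈ 0.055556; existence CERTIFIED by the union bound.


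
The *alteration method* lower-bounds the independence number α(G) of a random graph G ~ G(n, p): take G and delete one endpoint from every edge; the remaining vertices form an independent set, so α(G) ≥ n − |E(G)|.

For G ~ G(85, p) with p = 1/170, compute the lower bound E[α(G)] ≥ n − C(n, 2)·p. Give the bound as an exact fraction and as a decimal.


E[|E(G)|] = C(85, 2)·p = 3570 · (1/170) = 21.
E[α(G)] ≥ n − E[|E(G)|] = 85 − 21 = 64.
Numerically: ≈ 64.0000.
(This is only a lower bound; the true E[α(G)] may be larger.)

E[α(G)] ≥ 64 ≈ 64.0000.


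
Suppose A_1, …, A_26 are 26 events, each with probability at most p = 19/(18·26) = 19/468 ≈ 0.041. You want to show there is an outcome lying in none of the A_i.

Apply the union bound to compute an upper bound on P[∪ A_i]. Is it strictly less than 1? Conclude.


Union bound: P[∪_{i=1}^{26} A_i] ≤ Σ_i P[A_i] ≤ 26·p = 26·(19/468) = 19/18.
Numerically: 19/18 ≈ 1.056.
Is 19/18 < 1? NO.
Since the bound 19/18 is ≥ 1, the union bound is uninformative here; it does NOT by itself certify existence.

26·p = 19/18 ≈ 1.056; existence NOT certified by the union bound.


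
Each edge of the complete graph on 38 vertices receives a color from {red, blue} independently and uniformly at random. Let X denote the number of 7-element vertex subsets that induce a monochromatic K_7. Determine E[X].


Let X = Σ_S X_S over the C(38, 7) = 12620256 subsets S of size 7, where X_S = 1 if the K_7 on S is monochromatic.
For a fixed S, the K_7 on S has C(7, 2) = 21 edges. P[all 21 edges red] = (1/2)^21, and likewise for blue, so P[monochromatic] = 2·(1/2)^21 = 2^{1 − 21} = 1/1048576.
By linearity: E[X] = C(38, 7) · 2^{1 − 21} = 12620256 · 1/1048576 = 394383/32768.
Numerically: E[X] ≈ 12.036.

E[X] = C(38,7)·2^(1−C(7,2)) = 394383/32768 ≈ 12.036.


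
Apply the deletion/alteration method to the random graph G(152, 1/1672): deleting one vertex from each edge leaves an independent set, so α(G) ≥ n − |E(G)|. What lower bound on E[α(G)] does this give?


E[|E(G)|] = C(152, 2)·p = 11476 · (1/1672) = 151/22.
E[α(G)] ≥ n − E[|E(G)|] = 152 − 151/22 = 3193/22.
Numerically: ≈ 145.136364.
(This is only a lower bound; the true E[α(G)] may be larger.)

E[α(G)] ≥ 3193/22 ≈ 145.136364.


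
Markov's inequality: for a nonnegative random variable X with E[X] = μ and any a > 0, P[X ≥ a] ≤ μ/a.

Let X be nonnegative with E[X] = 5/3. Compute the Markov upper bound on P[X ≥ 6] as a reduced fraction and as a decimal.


μ = E[X] = 5/3, a = 6.
Markov: P[X ≥ 6] ≤ μ/a = (5/3)/6 = 5/18.
Numerically: ≈ 0.27778.
(Since a = 6 > μ = 1.66667, the bound 5/18 is < 1 and informative.)

P[X ≥ 6] ≤ 5/18 ≈ 0.27778.


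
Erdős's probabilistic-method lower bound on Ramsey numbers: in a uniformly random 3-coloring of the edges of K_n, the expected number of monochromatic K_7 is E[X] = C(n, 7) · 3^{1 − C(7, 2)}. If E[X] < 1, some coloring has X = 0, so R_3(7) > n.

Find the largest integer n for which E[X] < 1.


We need C(n, 7) · 3^{1 − 21} < 1, i.e. C(n, 7) < 3^{21 − 1} = 3486784401.
Check values of n near the boundary:
  n = 76: C(76, 7) = 2186189400; 2186189400 < 3486784401? YES
  n = 77: C(77, 7) = 2404808340; 2404808340 < 3486784401? YES
  n = 78: C(78, 7) = 2641902120; 2641902120 < 3486784401? YES
  n = 79: C(79, 7) = 2898753715; 2898753715 < 3486784401? YES
  n = 80: C(80, 7) = 3176716400; 3176716400 < 3486784401? YES
  n = 81: C(81, 7) = 3477216600; 3477216600 < 3486784401? YES
  n = 82: C(82, 7) = 3801756816; 3801756816 < 3486784401? NO
  n = 83: C(83, 7) = 4151918628; 4151918628 < 3486784401? NO
  n = 84: C(84, 7) = 4529365776; 4529365776 < 3486784401? NO
The largest n with C(n, 7) < 3486784401 is n = 81 (where E[X] = 42928600/43046721 ≈ 0.997256). Hence R_3(7) > 81, i.e. R_3(7) ≥ 82.

Largest n = 81; hence R_3(7) > 81.


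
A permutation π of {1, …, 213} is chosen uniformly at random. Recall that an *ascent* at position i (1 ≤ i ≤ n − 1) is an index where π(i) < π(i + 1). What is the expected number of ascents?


Write X = Σ X_I over i = 1, …, 212, with X_I the indicator of one ascent.
There are 212 indicators.
For each fixed i, the pair (π(i), π(i+1)) is a uniformly random ordered pair of distinct values from {1, …, 213}; by symmetry P[π(i) < π(i+1)] = 1/2.
By linearity: E[X] = 212 · (1/2) = (213 − 1) · (1/2) = 106 ≈ 106.000.

E[X] = 106 = 106.000.


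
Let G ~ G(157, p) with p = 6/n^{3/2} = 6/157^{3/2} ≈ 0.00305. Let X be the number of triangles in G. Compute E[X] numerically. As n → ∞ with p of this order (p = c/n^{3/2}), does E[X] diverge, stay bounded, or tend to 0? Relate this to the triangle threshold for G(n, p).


Number of potential triangles: C(157, 3) = 632710.
Each occurs with probability p³ ≈ (0.00305)³ ≈ 2.8373004e-08.
By linearity: E[X] = C(157, 3)·p³ ≈ 632710 · 2.8373004e-08 ≈ 0.01795.
Since α = 3/2 > 1, p = c/n^{3/2} = o(1/n) is below the triangle threshold p ~ 1/n. Asymptotically E[X] ~ (c³/6)·n^{3(1−α)} = (6³/6)·n^{-1.5} → 0, so by Markov's inequality G has no triangles w.h.p.

E[X] ≈ 0.01795; in regime p = Θ(1/n^{3/2}) E[X] tends to 0 (below the triangle threshold p ~ 1/n).


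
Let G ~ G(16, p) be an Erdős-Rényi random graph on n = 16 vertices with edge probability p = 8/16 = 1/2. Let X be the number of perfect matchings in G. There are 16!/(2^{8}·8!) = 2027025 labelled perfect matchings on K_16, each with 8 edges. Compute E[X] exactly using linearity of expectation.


K_16 has 16!/(2^{8}·8!) = 2027025 labelled perfect matchings.
For each such perfect matching H, let X_H = 1 if all 8 edges of H are present in G. Then P[X_H = 1] = p^{8} = (1/2)^{8} = 1/256.
Summing the indicators: E[X] = Σ_H E[X_H] = 2027025 · p^{8} = 2027025 · 1/256 = 2027025/256.
Numerically: E[X] ≈ 7918.07.

E[X] = 2027025 · (1/2)^{8} = 2027025/256 ≈ 7918.07.


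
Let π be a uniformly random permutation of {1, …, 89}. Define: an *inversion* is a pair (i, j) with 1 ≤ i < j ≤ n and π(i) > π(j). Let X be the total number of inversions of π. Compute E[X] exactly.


Write X = Σ X_I over the C(89, 2) = 3916 pairs i < j, with X_I the indicator of one inversion.
There are 3916 indicators.
For each fixed pair i < j, the values π(i) and π(j) are two distinct elements of {1, …, 89} in uniformly random order; by symmetry P[π(i) > π(j)] = 1/2.
By linearity: E[X] = 3916 · (1/2) = C(89, 2) · (1/2) = 3916/2 = 1958 ≈ 1958.000.

E[X] = 1958 = 1958.000.


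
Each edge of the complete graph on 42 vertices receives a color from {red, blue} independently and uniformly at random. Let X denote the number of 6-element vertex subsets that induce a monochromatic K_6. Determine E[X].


Let X = Σ_S X_S over the C(42, 6) = 5245786 subsets S of size 6, where X_S = 1 if the K_6 on S is monochromatic.
For a fixed S, the K_6 on S has C(6, 2) = 15 edges. P[all 15 edges red] = (1/2)^15, and likewise for blue, so P[monochromatic] = 2·(1/2)^15 = 2^{1 − 15} = 1/16384.
By linearity of expectation: E[X] = C(42, 6) · 2^{1 − 15} = 5245786 · 1/16384 = 2622893/8192.
Numerically: E[X] ≈ 320.1774.

E[X] = C(42,6)·2^(1−C(6,2)) = 2622893/8192 ≈ 320.1774.


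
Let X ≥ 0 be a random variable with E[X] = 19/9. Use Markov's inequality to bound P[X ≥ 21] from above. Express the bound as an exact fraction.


μ = E[X] = 19/9, a = 21.
Markov: P[X ≥ 21] ≤ μ/a = (19/9)/21 = 19/189.
Numerically: ≈ 0.100529.
(Since a = 21 > μ = 2.111111, the bound 19/189 is < 1 and informative.)

P[X ≥ 21] ≤ 19/189 ≈ 0.100529.


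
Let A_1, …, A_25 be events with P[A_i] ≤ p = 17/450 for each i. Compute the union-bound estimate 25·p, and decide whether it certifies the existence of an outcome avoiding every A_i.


Union bound: P[∪_{i=1}^{25} A_i] ≤ Σ_i P[A_i] ≤ 25·p = 25·(17/450) = 17/18.
Numerically: 17/18 ≈ 0.9444.
Is 17/18 < 1? YES.
Since P[∪ A_i] ≤ 17/18 < 1, the complement has P[∩ A_i^c] ≥ 1 − 17/18 = 1/18 > 0, so some outcome avoids every A_i.

25·p = 17/18 ≈ 0.9444; existence CERTIFIED by the union bound.


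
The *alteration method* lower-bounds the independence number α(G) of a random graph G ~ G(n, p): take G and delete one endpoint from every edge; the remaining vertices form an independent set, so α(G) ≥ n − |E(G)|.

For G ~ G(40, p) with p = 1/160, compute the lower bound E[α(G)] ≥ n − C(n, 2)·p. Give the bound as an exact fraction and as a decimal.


E[|E(G)|] = C(40, 2)·p = 780 · (1/160) = 39/8.
E[α(G)] ≥ n − E[|E(G)|] = 40 − 39/8 = 281/8.
Numerically: ≈ 35.1250.
(This is only a lower bound; the true E[α(G)] may be larger.)

E[α(G)] ≥ 281/8 ≈ 35.1250.


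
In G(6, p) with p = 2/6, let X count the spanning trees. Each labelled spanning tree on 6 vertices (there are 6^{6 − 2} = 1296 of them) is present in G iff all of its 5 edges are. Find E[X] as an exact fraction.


K_6 has 6^{6 − 2} = 1296 labelled spanning trees.
For each such spanning tree H, let X_H = 1 if all 5 edges of H are present in G. Then P[X_H = 1] = p^{5} = (1/3)^{5} = 1/243.
By linearity: E[X] = Σ_H E[X_H] = 1296 · p^{5} = 1296 · 1/243 = 16/3.
Numerically: E[X] ≈ 5.33.

E[X] = 1296 · (1/3)^{5} = 16/3 ≈ 5.33.


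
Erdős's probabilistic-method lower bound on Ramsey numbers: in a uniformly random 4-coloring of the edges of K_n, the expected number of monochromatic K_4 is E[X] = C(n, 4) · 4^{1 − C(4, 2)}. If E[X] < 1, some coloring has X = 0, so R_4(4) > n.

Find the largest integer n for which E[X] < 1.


We need C(n, 4) · 4^{1 − 6} < 1, i.e. C(n, 4) < 4^{6 − 1} = 1024.
Check values of n near the boundary:
  n = 8: C(8, 4) = 70; 70 < 1024? YES
  n = 9: C(9, 4) = 126; 126 < 1024? YES
  n = 10: C(10, 4) = 210; 210 < 1024? YES
  n = 11: C(11, 4) = 330; 330 < 1024? YES
  n = 12: C(12, 4) = 495; 495 < 1024? YES
  n = 13: C(13, 4) = 715; 715 < 1024? YES
  n = 14: C(14, 4) = 1001; 1001 < 1024? YES
  n = 15: C(15, 4) = 1365; 1365 < 1024? NO
  n = 16: C(16, 4) = 1820; 1820 < 1024? NO
The largest n with C(n, 4) < 1024 is n = 14 (where E[X] = 1001/1024 ≈ 0.977539). Hence R_4(4) > 14, i.e. R_4(4) ≥ 15.

Largest n = 14; hence R_4(4) > 14.


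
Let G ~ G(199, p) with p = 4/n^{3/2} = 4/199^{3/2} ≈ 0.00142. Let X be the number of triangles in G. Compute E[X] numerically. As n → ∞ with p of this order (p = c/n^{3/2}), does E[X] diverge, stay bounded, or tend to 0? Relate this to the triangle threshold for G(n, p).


Number of potential triangles: C(199, 3) = 1293699.
Each occurs with probability p³ ≈ (0.00142)³ ≈ 2.89295e-09.
By linearity: E[X] = C(199, 3)·p³ ≈ 1293699 · 2.89295e-09 ≈ 0.004.
Since α = 3/2 > 1, p = c/n^{3/2} = o(1/n) is below the triangle threshold p ~ 1/n. Asymptotically E[X] ~ (c³/6)·n^{3(1−α)} = (4³/6)·n^{-1.5} → 0, so by Markov's inequality G has no triangles w.h.p.

E[X] ≈ 0.004; in regime p = Θ(1/n^{3/2}) E[X] tends to 0 (below the triangle threshold p ~ 1/n).


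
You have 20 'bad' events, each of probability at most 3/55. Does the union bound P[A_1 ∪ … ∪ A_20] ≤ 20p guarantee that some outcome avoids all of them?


Union bound: P[∪_{i=1}^{20} A_i] ≤ Σ_i P[A_i] ≤ 20·p = 20·(3/55) = 12/11.
Numerically: 12/11 ≈ 1.090909.
Is 12/11 < 1? NO.
Since the bound 12/11 is ≥ 1, the union bound is uninformative here; it does NOT by itself certify existence.

20·p = 12/11 ≈ 1.090909; existence NOT certified by the union bound.


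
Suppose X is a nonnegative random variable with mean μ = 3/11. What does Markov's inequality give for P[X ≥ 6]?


μ = E[X] = 3/11, a = 6.
Markov: P[X ≥ 6] ≤ μ/a = (3/11)/6 = 1/22.
Numerically: ≈ 0.045455.
(Since a = 6 > μ = 0.272727, the bound 1/22 is < 1 and informative.)

P[X ≥ 6] ≤ 1/22 ≈ 0.045455.


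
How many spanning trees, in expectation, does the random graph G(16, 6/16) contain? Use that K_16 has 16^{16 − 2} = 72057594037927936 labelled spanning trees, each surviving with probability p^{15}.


K_16 has 16^{16 − 2} = 72057594037927936 labelled spanning trees.
For each such spanning tree H, let X_H = 1 if all 15 edges of H are present in G. Then P[X_H = 1] = p^{15} = (3/8)^{15} = 14348907/35184372088832.
By linearity of expectation: E[X] = Σ_H E[X_H] = 72057594037927936 · p^{15} = 72057594037927936 · 14348907/35184372088832 = 29386561536.
Numerically: E[X] ≈ 2.94e+10.

E[X] = 72057594037927936 · (3/8)^{15} = 29386561536 ≈ 2.94e+10.


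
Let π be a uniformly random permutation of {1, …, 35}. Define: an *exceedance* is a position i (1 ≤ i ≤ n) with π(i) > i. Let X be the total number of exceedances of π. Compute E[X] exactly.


Write X = Σ_{i=1}^{35} X_i, where X_i = 1_{π(i) > i}.
For each fixed i, π(i) is uniform over {1, …, 35} (marginal of a uniform permutation), so P[π(i) > i] = (n − i)/n. Summing: Σ_{i=1}^{35} (n − i)/n = (0 + 1 + … + 34)/35 = 35(35 − 1)/(2·35) = (35 − 1)/2.
Hence E[X] = Σ_{i=1}^{35} (35 − i)/35 = 17 ≈ 17.00000.

E[X] = 17 = 17.00000.


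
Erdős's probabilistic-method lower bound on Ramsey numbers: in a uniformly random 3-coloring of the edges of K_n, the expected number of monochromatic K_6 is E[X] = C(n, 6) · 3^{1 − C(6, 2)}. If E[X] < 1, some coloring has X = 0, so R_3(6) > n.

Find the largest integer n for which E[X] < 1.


We need C(n, 6) · 3^{1 − 15} < 1, i.e. C(n, 6) < 3^{15 − 1} = 4782969.
Check values of n near the boundary:
  n = 36: C(36, 6) = 1947792; 1947792 < 4782969? YES
  n = 37: C(37, 6) = 2324784; 2324784 < 4782969? YES
  n = 38: C(38, 6) = 2760681; 2760681 < 4782969? YES
  n = 39: C(39, 6) = 3262623; 3262623 < 4782969? YES
  n = 40: C(40, 6) = 3838380; 3838380 < 4782969? YES
  n = 41: C(41, 6) = 4496388; 4496388 < 4782969? YES
  n = 42: C(42, 6) = 5245786; 5245786 < 4782969? NO
  n = 43: C(43, 6) = 6096454; 6096454 < 4782969? NO
The largest n with C(n, 6) < 4782969 is n = 41 (where E[X] = 1498796/1594323 ≈ 0.940). Hence R_3(6) > 41, i.e. R_3(6) ≥ 42.

Largest n = 41; hence R_3(6) > 41.


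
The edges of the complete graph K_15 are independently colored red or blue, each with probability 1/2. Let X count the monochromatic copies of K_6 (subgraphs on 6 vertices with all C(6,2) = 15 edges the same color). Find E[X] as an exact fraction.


Let X = Σ_S X_S over the C(15, 6) = 5005 subsets S of size 6, where X_S = 1 if the K_6 on S is monochromatic.
For a fixed S, the K_6 on S has C(6, 2) = 15 edges. P[all 15 edges red] = (1/2)^15, and likewise for blue, so P[monochromatic] = 2·(1/2)^15 = 2^{1 − 15} = 1/16384.
By linearity: E[X] = C(15, 6) · 2^{1 − 15} = 5005 · 1/16384 = 5005/16384.
Numerically: E[X] ≈ 0.305481.

E[X] = C(15,6)·2^(1−C(6,2)) = 5005/16384 ≈ 0.305481.


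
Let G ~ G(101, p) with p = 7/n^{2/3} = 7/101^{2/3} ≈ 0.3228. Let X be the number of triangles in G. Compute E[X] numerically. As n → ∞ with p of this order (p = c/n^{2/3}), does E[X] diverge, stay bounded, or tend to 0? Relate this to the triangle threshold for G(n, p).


Number of potential triangles: C(101, 3) = 166650.
Each occurs with probability p³ ≈ (0.3228)³ ≈ 3.362415e-02.
By linearity: E[X] = C(101, 3)·p³ ≈ 166650 · 3.362415e-02 ≈ 5603.4653.
Since α = 2/3 < 1, p = c/n^{2/3} ≫ 1/n is above the triangle threshold p ~ 1/n. Asymptotically E[X] ~ (c³/6)·n^{3(1−α)} = (7³/6)·n^{1} → ∞; triangles are abundant w.h.p.

E[X] ≈ 5603.4653; in regime p = Θ(1/n^{2/3}) E[X] diverges (above the triangle threshold p ~ 1/n).


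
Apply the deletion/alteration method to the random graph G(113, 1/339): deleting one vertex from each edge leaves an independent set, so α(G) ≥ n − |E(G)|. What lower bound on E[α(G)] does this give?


E[|E(G)|] = C(113, 2)·p = 6328 · (1/339) = 56/3.
E[α(G)] ≥ n − E[|E(G)|] = 113 − 56/3 = 283/3.
Numerically: ≈ 94.33333.
(This is only a lower bound; the true E[α(G)] may be larger.)

E[α(G)] ≥ 283/3 ≈ 94.33333.


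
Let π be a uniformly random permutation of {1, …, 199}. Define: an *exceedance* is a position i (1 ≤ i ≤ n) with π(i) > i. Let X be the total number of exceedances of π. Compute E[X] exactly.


Write X = Σ_{i=1}^{199} X_i, where X_i = 1_{π(i) > i}.
For each fixed i, π(i) is uniform over {1, …, 199} (marginal of a uniform permutation), so P[π(i) > i] = (n − i)/n. Summing: Σ_{i=1}^{199} (n − i)/n = (0 + 1 + … + 198)/199 = 199(199 − 1)/(2·199) = (199 − 1)/2.
Hence E[X] = Σ_{i=1}^{199} (199 − i)/199 = 99 ≈ 99.000000.

E[X] = 99 = 99.000000.


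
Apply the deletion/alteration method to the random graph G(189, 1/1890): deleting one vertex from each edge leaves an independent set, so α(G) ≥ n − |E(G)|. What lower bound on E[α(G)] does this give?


E[|E(G)|] = C(189, 2)·p = 17766 · (1/1890) = 47/5.
E[α(G)] ≥ n − E[|E(G)|] = 189 − 47/5 = 898/5.
Numerically: ≈ 179.60000.
(This is only a lower bound; the true E[α(G)] may be larger.)

E[α(G)] ≥ 898/5 ≈ 179.60000.


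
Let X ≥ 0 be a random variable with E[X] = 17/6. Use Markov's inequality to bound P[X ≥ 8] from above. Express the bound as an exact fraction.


μ = E[X] = 17/6, a = 8.
Markov: P[X ≥ 8] ≤ μ/a = (17/6)/8 = 17/48.
Numerically: ≈ 0.35417.
(Since a = 8 > μ = 2.83333, the bound 17/48 is < 1 and informative.)

P[X ≥ 8] ≤ 17/48 ≈ 0.35417.


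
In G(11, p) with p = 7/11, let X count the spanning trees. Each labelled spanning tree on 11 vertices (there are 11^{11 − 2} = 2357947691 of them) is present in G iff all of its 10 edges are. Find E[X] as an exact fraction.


K_11 has 11^{11 − 2} = 2357947691 labelled spanning trees.
For each such spanning tree H, let X_H = 1 if all 10 edges of H are present in G. Then P[X_H = 1] = p^{10} = (7/11)^{10} = 282475249/25937424601.
By linearity of expectation: E[X] = Σ_H E[X_H] = 2357947691 · p^{10} = 2357947691 · 282475249/25937424601 = 282475249/11.
Numerically: E[X] ≈ 2.57e+07.

E[X] = 2357947691 · (7/11)^{10} = 282475249/11 ≈ 2.57e+07.


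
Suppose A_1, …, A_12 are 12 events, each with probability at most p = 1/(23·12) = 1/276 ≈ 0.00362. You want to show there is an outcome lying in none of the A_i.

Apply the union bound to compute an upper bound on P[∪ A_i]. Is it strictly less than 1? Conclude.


Union bound: P[∪_{i=1}^{12} A_i] ≤ Σ_i P[A_i] ≤ 12·p = 12·(1/276) = 1/23.
Numerically: 1/23 ≈ 0.04348.
Is 1/23 < 1? YES.
Since P[∪ A_i] ≤ 1/23 < 1, the complement has P[∩ A_i^c] ≥ 1 − 1/23 = 22/23 > 0, so some outcome avoids every A_i.

12·p = 1/23 ≈ 0.04348; existence CERTIFIED by the union bound.


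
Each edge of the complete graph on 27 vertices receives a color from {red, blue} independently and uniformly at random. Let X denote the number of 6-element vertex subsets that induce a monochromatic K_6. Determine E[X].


Let X = Σ_S X_S over the C(27, 6) = 296010 subsets S of size 6, where X_S = 1 if the K_6 on S is monochromatic.
For a fixed S, the K_6 on S has C(6, 2) = 15 edges. P[all 15 edges red] = (1/2)^15, and likewise for blue, so P[monochromatic] = 2·(1/2)^15 = 2^{1 − 15} = 1/16384.
By linearity of expectation: E[X] = C(27, 6) · 2^{1 − 15} = 296010 · 1/16384 = 148005/8192.
Numerically: E[X] ≈ 18.067017.

E[X] = C(27,6)·2^(1−C(6,2)) = 148005/8192 ≈ 18.067017.


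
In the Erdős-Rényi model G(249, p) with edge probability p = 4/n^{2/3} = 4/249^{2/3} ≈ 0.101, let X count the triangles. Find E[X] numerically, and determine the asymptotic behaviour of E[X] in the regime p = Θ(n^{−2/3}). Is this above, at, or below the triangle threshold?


Number of potential triangles: C(249, 3) = 2542124.
Each occurs with probability p³ ≈ (0.101)³ ≈ 1.03224e-03.
By linearity: E[X] = C(249, 3)·p³ ≈ 2542124 · 1.03224e-03 ≈ 2624.086.
Since α = 2/3 < 1, p = c/n^{2/3} ≫ 1/n is above the triangle threshold p ~ 1/n. Asymptotically E[X] ~ (c³/6)·n^{3(1−α)} = (4³/6)·n^{1} → ∞; triangles are abundant w.h.p.

E[X] ≈ 2624.086; in regime p = Θ(1/n^{2/3}) E[X] diverges (above the triangle threshold p ~ 1/n).


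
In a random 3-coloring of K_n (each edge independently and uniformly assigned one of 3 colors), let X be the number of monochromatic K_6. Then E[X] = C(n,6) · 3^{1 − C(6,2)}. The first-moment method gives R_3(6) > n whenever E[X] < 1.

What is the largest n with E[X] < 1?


We need C(n, 6) · 3^{1 − 15} < 1, i.e. C(n, 6) < 3^{15 − 1} = 4782969.
Check values of n near the boundary:
  n = 40: C(40, 6) = 3838380; 3838380 < 4782969? YES
  n = 41: C(41, 6) = 4496388; 4496388 < 4782969? YES
  n = 42: C(42, 6) = 5245786; 5245786 < 4782969? NO
  n = 43: C(43, 6) = 6096454; 6096454 < 4782969? NO
  n = 44: C(44, 6) = 7059052; 7059052 < 4782969? NO
The largest n with C(n, 6) < 4782969 is n = 41 (where E[X] = 1498796/1594323 ≈ 0.940). Hence R_3(6) > 41, i.e. R_3(6) ≥ 42.

Largest n = 41; hence R_3(6) > 41.


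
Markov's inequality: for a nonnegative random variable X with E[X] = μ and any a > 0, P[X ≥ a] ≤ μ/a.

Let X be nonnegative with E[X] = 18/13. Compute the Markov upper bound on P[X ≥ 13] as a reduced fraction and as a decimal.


μ = E[X] = 18/13, a = 13.
Markov: P[X ≥ 13] ≤ μ/a = (18/13)/13 = 18/169.
Numerically: ≈ 0.1065.
(Since a = 13 > μ = 1.3846, the bound 18/169 is < 1 and informative.)

P[X ≥ 13] ≤ 18/169 ≈ 0.1065.


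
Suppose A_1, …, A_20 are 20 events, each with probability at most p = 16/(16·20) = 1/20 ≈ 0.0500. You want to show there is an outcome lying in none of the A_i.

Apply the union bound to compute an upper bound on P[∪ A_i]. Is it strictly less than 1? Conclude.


Union bound: P[∪_{i=1}^{20} A_i] ≤ Σ_i P[A_i] ≤ 20·p = 20·(1/20) = 1.
Numerically: 1 ≈ 1.0000.
Is 1 < 1? NO.
Since the bound 1 is ≥ 1, the union bound is uninformative here; it does NOT by itself certify existence.

20·p = 1 ≈ 1.0000; existence NOT certified by the union bound.


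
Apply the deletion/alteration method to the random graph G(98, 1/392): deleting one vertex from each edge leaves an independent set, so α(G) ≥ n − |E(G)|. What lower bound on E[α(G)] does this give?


E[|E(G)|] = C(98, 2)·p = 4753 · (1/392) = 97/8.
E[α(G)] ≥ n − E[|E(G)|] = 98 − 97/8 = 687/8.
Numerically: ≈ 85.875.
(This is only a lower bound; the true E[α(G)] may be larger.)

E[α(G)] ≥ 687/8 ≈ 85.875.


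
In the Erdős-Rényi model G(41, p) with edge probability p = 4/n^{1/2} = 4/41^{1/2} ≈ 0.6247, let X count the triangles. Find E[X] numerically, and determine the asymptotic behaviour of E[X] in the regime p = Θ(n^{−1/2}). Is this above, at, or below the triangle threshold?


Number of potential triangles: C(41, 3) = 10660.
Each occurs with probability p³ ≈ (0.6247)³ ≈ 2.437834e-01.
By linearity: E[X] = C(41, 3)·p³ ≈ 10660 · 2.437834e-01 ≈ 2598.7314.
Since α = 1/2 < 1, p = c/n^{1/2} ≫ 1/n is above the triangle threshold p ~ 1/n. Asymptotically E[X] ~ (c³/6)·n^{3(1−α)} = (4³/6)·n^{1.5} → ∞; triangles are abundant w.h.p.

E[X] ≈ 2598.7314; in regime p = Θ(1/n^{1/2}) E[X] diverges (above the triangle threshold p ~ 1/n).


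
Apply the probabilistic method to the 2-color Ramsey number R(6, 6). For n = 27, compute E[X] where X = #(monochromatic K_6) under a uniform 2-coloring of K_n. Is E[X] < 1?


E[X] = C(27, 6) · 2^{1 − 15} = 296010 · 2^{−14} = 296010/16384.
As a reduced fraction: E[X] = 148005/8192 ≈ 18.067.
Is E[X] < 1? NO.
Since E[X] ≥ 1, the first-moment bound is inconclusive at n = 27; it does NOT by itself certify R(6, 6) > 27.

E[X] = 148005/8192 ≈ 18.067; E[X] ≥ 1; first-moment method inconclusive here.


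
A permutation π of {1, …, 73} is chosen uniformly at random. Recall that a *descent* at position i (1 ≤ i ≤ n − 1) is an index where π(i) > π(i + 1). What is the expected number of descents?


Write X = Σ X_I over i = 1, …, 72, with X_I the indicator of one descent.
There are 72 indicators.
For each fixed i, the pair (π(i), π(i+1)) is a uniformly random ordered pair of distinct values from {1, …, 73}; by symmetry P[π(i) > π(i+1)] = 1/2.
By linearity: E[X] = 72 · (1/2) = (73 − 1) · (1/2) = 36 ≈ 36.0000.

E[X] = 36 = 36.0000.


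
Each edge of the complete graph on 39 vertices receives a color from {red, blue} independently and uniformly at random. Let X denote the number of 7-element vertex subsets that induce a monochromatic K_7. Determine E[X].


Let X = Σ_S X_S over the C(39, 7) = 15380937 subsets S of size 7, where X_S = 1 if the K_7 on S is monochromatic.
For a fixed S, the K_7 on S has C(7, 2) = 21 edges. P[all 21 edges red] = (1/2)^21, and likewise for blue, so P[monochromatic] = 2·(1/2)^21 = 2^{1 − 21} = 1/1048576.
By linearity of expectation: E[X] = C(39, 7) · 2^{1 − 21} = 15380937 · 1/1048576 = 15380937/1048576.
Numerically: E[X] ≈ 14.6684.

E[X] = C(39,7)·2^(1−C(7,2)) = 15380937/1048576 ≈ 14.6684.


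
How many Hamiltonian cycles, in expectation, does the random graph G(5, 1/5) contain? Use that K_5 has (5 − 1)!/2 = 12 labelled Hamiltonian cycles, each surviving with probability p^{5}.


K_5 has (5 − 1)!/2 = 12 labelled Hamiltonian cycles.
For each such Hamiltonian cycle H, let X_H = 1 if all 5 edges of H are present in G. Then P[X_H = 1] = p^{5} = (1/5)^{5} = 1/3125.
Summing the indicators: E[X] = Σ_H E[X_H] = 12 · p^{5} = 12 · 1/3125 = 12/3125.
Numerically: E[X] ≈ 0.00384.

E[X] = 12 · (1/5)^{5} = 12/3125 ≈ 0.00384.


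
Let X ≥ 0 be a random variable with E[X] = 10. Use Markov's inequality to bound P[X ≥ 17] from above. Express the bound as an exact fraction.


μ = E[X] = 10, a = 17.
Markov: P[X ≥ 17] ≤ μ/a = (10)/17 = 10/17.
Numerically: ≈ 0.588.
(Since a = 17 > μ = 10.000, the bound 10/17 is < 1 and informative.)

P[X ≥ 17] ≤ 10/17 ≈ 0.588.
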